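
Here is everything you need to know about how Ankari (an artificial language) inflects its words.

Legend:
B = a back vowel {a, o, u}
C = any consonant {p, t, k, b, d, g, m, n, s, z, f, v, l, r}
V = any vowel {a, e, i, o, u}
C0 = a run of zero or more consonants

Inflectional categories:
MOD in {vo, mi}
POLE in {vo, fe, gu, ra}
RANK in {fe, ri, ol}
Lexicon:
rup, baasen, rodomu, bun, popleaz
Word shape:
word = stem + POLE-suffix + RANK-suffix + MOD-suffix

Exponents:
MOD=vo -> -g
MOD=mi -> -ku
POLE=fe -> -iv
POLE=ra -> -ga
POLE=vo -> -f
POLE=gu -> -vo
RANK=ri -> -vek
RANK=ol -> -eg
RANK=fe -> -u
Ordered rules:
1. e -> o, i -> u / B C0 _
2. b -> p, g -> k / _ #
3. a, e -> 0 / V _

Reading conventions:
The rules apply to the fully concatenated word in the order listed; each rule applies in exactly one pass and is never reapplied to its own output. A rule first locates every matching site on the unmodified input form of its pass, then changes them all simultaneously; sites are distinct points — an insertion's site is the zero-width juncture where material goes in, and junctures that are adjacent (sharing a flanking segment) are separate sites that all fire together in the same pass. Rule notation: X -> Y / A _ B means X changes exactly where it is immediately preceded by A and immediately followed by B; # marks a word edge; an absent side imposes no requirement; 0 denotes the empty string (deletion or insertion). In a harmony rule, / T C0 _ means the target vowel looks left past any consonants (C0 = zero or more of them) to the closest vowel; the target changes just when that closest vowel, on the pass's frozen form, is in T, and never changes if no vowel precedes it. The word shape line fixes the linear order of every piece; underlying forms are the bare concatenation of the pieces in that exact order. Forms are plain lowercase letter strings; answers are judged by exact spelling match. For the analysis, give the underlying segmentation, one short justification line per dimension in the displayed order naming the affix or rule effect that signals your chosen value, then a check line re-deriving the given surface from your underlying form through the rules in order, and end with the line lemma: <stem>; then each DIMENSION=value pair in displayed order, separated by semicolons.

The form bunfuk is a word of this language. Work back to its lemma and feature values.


underlying: bun-f-u-g
MOD=vo - signalled by the affix -g
POLE=vo - signalled by the affix -f
RANK=fe - signalled by the affix -u
check: bunfug -> bunfug -> bunfuk -> bunfuk
lemma: bun; MOD=vo; POLE=vo; RANK=fe


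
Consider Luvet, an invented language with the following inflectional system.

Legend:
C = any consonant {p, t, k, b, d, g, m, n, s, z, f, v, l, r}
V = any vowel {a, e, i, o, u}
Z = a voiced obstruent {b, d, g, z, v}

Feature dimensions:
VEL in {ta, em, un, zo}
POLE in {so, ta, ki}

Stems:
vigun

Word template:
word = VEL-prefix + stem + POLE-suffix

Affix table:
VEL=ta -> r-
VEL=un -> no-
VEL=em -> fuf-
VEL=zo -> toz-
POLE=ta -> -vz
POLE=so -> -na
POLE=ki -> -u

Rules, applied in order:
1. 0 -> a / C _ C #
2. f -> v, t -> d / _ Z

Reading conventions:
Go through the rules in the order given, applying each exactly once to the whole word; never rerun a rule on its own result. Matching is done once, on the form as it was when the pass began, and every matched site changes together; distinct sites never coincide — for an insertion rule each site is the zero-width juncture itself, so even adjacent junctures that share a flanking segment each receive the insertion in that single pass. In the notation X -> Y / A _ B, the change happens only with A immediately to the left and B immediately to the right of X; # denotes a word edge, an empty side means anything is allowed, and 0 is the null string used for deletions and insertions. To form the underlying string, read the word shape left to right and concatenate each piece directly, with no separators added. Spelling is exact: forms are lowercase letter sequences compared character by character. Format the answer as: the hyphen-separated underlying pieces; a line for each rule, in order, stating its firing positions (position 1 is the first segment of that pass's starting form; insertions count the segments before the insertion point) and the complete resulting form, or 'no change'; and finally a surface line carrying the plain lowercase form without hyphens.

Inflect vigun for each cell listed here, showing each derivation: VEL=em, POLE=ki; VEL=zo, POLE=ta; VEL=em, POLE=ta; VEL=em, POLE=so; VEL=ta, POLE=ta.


cell VEL=em, POLE=ki:
underlying: fuf-vigun-u
1. 0 -> a / C _ C #: no change
2. f -> v, t -> d / _ Z: fires at position(s) 3: fuvvigunu
surface: fuvvigunu

cell VEL=zo, POLE=ta:
underlying: toz-vigun-vz
1. 0 -> a / C _ C #: inserts after position(s) 9: tozvigunvaz
2. f -> v, t -> d / _ Z: no change
surface: tozvigunvaz

cell VEL=em, POLE=ta:
underlying: fuf-vigun-vz
1. 0 -> a / C _ C #: inserts after position(s) 9: fufvigunvaz
2. f -> v, t -> d / _ Z: fires at position(s) 3: fuvvigunvaz
surface: fuvvigunvaz

cell VEL=em, POLE=so:
underlying: fuf-vigun-na
1. 0 -> a / C _ C #: no change
2. f -> v, t -> d / _ Z: fires at position(s) 3: fuvvigunna
surface: fuvvigunna

cell VEL=ta, POLE=ta:
underlying: r-vigun-vz
1. 0 -> a / C _ C #: inserts after position(s) 7: rvigunvaz
2. f -> v, t -> d / _ Z: no change
surface: rvigunvaz


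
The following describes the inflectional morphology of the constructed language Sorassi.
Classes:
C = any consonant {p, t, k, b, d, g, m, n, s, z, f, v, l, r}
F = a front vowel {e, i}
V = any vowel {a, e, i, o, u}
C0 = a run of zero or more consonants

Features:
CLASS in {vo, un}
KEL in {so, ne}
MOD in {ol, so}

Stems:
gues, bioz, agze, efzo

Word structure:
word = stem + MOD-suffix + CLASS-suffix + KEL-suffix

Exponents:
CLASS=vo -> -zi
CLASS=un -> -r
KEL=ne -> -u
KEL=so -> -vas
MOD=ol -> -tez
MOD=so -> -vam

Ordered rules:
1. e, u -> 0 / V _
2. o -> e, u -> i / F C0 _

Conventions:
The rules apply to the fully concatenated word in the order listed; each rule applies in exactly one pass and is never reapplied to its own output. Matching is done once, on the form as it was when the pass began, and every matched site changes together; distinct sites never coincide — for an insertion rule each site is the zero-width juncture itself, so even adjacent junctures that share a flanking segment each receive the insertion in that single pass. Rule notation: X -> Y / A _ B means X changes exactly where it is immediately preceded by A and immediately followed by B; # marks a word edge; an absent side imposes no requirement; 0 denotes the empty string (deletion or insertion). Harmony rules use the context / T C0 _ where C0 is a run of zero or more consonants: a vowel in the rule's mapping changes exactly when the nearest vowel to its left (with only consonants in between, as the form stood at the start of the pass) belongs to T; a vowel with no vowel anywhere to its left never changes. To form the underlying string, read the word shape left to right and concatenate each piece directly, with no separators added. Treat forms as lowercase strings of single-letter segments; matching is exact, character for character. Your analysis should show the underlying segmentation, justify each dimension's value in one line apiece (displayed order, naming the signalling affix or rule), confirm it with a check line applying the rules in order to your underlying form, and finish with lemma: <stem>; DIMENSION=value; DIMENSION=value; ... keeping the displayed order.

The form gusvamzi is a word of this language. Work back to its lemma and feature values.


underlying: gues-vam-zi-u
CLASS=vo - signalled by the affix -zi
KEL=ne - signalled by the affix -u
MOD=so - signalled by the affix -vam
check: guesvamziu -> gusvamzi -> gusvamzi
lemma: gues; CLASS=vo; KEL=ne; MOD=so


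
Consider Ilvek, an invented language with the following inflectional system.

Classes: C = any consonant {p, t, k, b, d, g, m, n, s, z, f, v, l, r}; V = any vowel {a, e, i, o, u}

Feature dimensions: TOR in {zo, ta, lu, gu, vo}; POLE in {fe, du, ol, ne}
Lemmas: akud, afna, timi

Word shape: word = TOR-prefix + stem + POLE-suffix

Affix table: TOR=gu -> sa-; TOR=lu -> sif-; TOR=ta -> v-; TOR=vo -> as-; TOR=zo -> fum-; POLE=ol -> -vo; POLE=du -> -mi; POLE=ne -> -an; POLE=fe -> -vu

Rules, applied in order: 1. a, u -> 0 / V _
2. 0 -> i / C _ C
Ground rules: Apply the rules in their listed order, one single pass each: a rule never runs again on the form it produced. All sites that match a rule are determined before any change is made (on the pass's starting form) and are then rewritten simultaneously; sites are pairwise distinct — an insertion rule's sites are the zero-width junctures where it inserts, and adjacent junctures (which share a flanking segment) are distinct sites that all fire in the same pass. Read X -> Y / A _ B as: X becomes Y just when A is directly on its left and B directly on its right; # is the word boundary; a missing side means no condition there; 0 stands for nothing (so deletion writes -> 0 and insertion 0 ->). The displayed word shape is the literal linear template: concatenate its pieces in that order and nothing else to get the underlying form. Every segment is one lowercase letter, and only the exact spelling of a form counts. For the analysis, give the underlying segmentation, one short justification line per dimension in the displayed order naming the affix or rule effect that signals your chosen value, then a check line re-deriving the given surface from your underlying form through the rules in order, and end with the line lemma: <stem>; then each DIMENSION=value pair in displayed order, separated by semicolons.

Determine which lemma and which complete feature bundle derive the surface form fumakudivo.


underlying: fum-akud-vo
TOR=zo - signalled by the affix fum-
POLE=ol - signalled by the affix -vo
check: fumakudvo -> fumakudvo -> fumakudivo
lemma: akud; TOR=zo; POLE=ol


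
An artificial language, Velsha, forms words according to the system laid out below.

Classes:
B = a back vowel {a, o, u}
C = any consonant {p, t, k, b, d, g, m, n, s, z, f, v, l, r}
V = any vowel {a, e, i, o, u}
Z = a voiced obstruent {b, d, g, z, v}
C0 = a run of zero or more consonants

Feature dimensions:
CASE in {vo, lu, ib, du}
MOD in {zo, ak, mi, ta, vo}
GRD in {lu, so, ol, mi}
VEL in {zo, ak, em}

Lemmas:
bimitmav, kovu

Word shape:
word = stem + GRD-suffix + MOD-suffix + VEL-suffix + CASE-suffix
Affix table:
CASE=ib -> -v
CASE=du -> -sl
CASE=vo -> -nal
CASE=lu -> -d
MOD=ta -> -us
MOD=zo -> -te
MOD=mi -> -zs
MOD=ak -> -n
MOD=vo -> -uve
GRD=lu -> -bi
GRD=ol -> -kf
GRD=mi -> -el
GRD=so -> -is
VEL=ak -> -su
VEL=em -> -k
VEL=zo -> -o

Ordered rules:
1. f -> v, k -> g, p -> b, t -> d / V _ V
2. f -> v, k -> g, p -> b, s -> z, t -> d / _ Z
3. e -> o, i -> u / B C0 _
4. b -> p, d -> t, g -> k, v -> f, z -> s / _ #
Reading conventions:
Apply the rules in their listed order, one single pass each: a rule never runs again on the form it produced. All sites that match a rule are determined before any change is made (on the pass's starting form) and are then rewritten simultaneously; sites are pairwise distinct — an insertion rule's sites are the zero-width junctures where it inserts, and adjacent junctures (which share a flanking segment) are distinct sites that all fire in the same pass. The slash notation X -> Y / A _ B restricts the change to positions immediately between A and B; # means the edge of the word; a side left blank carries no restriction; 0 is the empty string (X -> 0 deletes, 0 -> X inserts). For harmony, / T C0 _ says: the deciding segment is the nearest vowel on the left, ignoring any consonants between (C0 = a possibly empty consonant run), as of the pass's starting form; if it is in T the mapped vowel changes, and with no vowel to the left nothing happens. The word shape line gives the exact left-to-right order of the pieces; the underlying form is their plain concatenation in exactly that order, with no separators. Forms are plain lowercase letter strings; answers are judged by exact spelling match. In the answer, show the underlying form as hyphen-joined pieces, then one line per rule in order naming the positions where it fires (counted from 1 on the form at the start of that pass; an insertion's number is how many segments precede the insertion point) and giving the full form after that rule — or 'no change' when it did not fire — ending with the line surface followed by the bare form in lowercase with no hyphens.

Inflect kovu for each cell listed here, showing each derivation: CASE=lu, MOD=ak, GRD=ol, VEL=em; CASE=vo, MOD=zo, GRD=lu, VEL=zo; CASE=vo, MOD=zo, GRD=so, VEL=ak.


cell CASE=lu, MOD=ak, GRD=ol, VEL=em:
underlying: kovu-kf-n-k-d
1. f -> v, k -> g, p -> b, t -> d / V _ V: no change
2. f -> v, k -> g, p -> b, s -> z, t -> d / _ Z: fires at position(s) 8: kovukfngd
3. e -> o, i -> u / B C0 _: no change
4. b -> p, d -> t, g -> k, v -> f, z -> s / _ #: fires at position(s) 9: kovukfngt
surface: kovukfngt

cell CASE=vo, MOD=zo, GRD=lu, VEL=zo:
underlying: kovu-bi-te-o-nal
1. f -> v, k -> g, p -> b, t -> d / V _ V: fires at position(s) 7: kovubideonal
2. f -> v, k -> g, p -> b, s -> z, t -> d / _ Z: no change
3. e -> o, i -> u / B C0 _: fires at position(s) 6: kovubudeonal
4. b -> p, d -> t, g -> k, v -> f, z -> s / _ #: no change
surface: kovubudeonal

cell CASE=vo, MOD=zo, GRD=so, VEL=ak:
underlying: kovu-is-te-su-nal
1. f -> v, k -> g, p -> b, t -> d / V _ V: no change
2. f -> v, k -> g, p -> b, s -> z, t -> d / _ Z: no change
3. e -> o, i -> u / B C0 _: fires at position(s) 5: kovuustesunal
4. b -> p, d -> t, g -> k, v -> f, z -> s / _ #: no change
surface: kovuustesunal


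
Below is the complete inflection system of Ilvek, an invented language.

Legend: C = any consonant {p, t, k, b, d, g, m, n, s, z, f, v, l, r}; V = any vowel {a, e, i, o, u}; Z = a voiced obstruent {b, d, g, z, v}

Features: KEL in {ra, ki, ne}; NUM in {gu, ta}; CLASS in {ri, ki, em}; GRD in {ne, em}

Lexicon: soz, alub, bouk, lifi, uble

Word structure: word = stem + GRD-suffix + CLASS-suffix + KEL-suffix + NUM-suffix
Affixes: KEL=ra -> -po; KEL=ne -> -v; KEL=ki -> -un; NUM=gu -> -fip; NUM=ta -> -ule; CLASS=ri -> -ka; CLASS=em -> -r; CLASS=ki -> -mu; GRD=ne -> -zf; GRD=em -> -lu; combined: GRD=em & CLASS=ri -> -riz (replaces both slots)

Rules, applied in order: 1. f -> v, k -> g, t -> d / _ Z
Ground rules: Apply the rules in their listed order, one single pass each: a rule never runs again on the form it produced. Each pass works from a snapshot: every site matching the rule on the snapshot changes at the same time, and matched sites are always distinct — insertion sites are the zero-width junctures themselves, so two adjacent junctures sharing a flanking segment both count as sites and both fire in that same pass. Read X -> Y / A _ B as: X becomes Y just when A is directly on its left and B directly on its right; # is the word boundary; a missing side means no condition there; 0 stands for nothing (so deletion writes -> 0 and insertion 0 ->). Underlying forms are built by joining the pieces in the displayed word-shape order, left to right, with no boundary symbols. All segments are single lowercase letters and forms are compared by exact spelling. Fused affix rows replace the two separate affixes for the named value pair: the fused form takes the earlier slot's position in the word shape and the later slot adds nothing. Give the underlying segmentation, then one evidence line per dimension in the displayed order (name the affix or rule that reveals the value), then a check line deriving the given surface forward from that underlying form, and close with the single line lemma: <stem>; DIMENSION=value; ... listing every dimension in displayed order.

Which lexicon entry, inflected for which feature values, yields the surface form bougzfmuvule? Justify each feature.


underlying: bouk-zf-mu-v-ule
KEL=ne - signalled by the affix -v
NUM=ta - signalled by the affix -ule
CLASS=ki - signalled by the affix -mu
GRD=ne - signalled by the affix -zf
check: boukzfmuvule -> bougzfmuvule
lemma: bouk; KEL=ne; NUM=ta; CLASS=ki; GRD=ne


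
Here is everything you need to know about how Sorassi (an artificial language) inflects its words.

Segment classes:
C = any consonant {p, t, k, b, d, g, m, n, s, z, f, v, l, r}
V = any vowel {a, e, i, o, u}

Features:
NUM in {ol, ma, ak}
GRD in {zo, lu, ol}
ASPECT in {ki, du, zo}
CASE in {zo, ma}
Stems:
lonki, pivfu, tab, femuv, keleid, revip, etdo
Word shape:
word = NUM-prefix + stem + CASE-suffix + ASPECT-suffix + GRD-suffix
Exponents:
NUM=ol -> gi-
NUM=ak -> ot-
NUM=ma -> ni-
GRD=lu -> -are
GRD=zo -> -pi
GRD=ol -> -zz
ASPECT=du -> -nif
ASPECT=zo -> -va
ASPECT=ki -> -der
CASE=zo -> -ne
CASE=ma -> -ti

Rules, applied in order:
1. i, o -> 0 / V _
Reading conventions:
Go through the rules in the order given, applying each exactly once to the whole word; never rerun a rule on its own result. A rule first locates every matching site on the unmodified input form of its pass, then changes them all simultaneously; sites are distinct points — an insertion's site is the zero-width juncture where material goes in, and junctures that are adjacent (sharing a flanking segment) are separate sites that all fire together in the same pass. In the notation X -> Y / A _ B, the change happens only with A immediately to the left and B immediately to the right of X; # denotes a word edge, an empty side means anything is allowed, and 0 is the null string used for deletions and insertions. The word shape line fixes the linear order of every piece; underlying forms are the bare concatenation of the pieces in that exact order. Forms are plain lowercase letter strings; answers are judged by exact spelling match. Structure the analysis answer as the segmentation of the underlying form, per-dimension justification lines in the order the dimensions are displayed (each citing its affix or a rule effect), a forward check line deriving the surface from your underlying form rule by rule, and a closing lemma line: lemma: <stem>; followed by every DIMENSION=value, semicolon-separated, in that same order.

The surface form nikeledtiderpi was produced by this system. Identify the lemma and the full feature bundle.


underlying: ni-keleid-ti-der-pi
NUM=ma - signalled by the affix ni-
GRD=zo - signalled by the affix -pi
ASPECT=ki - signalled by the affix -der
CASE=ma - signalled by the affix -ti
check: nikeleidtiderpi -> nikeledtiderpi
lemma: keleid; NUM=ma; GRD=zo; ASPECT=ki; CASE=ma


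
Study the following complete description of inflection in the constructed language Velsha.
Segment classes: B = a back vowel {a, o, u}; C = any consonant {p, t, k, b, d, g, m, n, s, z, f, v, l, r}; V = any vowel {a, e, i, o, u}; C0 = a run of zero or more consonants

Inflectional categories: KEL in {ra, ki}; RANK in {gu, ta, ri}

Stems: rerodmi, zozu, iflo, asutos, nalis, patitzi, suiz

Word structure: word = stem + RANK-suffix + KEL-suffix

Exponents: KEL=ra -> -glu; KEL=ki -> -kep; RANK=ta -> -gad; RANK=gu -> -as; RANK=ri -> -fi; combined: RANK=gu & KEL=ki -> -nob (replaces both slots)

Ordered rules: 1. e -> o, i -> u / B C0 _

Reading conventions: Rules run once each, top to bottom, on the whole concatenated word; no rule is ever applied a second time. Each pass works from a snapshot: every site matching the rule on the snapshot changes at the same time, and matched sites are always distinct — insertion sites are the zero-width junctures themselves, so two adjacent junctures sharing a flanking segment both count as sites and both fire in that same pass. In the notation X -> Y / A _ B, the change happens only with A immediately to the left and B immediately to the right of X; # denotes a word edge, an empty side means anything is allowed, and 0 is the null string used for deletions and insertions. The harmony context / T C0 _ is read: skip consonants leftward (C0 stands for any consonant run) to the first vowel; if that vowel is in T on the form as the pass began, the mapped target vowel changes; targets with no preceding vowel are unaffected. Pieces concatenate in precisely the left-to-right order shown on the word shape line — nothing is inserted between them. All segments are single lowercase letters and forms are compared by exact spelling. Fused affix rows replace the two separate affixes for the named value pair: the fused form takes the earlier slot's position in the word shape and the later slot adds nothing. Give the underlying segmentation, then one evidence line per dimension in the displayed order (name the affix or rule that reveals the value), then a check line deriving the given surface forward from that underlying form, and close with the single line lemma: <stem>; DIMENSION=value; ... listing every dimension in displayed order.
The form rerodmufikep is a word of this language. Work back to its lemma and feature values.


underlying: rerodmi-fi-kep
KEL=ki - signalled by the affix -kep
RANK=ri - signalled by the affix -fi
check: rerodmifikep -> rerodmufikep
lemma: rerodmi; KEL=ki; RANK=ri


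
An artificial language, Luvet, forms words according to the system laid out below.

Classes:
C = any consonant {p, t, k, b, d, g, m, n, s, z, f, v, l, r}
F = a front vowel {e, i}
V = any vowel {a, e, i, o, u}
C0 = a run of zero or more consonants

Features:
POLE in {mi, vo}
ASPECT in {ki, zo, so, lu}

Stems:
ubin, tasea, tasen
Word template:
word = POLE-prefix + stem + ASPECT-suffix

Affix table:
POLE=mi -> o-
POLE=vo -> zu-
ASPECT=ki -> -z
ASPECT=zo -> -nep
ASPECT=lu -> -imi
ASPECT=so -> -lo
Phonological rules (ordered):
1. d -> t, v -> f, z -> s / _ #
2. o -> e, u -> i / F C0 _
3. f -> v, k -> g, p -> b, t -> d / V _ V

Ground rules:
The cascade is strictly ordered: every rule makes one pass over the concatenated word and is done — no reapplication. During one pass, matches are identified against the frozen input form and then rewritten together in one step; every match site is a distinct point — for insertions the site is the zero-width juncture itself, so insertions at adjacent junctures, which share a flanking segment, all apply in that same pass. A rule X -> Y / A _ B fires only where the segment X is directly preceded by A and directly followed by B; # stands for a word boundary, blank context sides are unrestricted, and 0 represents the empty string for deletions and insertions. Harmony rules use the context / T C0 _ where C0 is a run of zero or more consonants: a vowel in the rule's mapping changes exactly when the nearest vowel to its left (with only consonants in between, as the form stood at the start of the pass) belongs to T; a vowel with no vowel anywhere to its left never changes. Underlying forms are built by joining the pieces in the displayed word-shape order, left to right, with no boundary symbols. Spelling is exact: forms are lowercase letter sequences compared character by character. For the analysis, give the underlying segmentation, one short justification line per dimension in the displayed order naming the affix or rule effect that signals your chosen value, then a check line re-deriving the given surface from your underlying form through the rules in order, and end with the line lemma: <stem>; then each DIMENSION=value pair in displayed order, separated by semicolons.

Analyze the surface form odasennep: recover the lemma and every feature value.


underlying: o-tasen-nep
POLE=mi - signalled by the affix o-
ASPECT=zo - signalled by the affix -nep
check: otasennep -> otasennep -> otasennep -> odasennep
lemma: tasen; POLE=mi; ASPECT=zo


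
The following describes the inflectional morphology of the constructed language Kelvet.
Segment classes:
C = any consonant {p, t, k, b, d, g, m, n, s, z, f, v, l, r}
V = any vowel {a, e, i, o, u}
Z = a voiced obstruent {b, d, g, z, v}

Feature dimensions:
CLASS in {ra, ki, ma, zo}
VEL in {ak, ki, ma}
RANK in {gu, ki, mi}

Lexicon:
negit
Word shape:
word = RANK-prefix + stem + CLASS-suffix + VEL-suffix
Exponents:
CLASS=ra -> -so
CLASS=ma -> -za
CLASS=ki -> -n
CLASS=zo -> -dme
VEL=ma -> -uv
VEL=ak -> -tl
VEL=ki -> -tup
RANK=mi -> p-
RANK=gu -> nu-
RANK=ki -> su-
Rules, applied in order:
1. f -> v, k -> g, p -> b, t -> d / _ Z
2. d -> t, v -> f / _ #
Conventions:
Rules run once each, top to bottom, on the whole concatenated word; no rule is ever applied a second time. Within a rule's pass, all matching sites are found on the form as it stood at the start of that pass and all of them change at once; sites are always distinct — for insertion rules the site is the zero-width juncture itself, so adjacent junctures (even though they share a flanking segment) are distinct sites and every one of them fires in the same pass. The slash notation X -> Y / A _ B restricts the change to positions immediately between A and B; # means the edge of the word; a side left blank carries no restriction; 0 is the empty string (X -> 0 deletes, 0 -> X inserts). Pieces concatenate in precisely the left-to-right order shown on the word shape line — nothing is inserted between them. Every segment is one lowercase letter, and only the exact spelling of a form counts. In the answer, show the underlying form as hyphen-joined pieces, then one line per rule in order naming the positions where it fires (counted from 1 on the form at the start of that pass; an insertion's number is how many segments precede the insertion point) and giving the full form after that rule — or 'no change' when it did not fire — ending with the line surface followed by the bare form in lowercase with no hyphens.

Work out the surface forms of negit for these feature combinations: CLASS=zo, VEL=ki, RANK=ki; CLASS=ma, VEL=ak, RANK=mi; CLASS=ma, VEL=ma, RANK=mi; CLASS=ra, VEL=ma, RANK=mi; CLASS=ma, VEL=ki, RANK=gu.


cell CLASS=zo, VEL=ki, RANK=ki:
underlying: su-negit-dme-tup
1. f -> v, k -> g, p -> b, t -> d / _ Z: fires at position(s) 7: sunegiddmetup
2. d -> t, v -> f / _ #: no change
surface: sunegiddmetup

cell CLASS=ma, VEL=ak, RANK=mi:
underlying: p-negit-za-tl
1. f -> v, k -> g, p -> b, t -> d / _ Z: fires at position(s) 6: pnegidzatl
2. d -> t, v -> f / _ #: no change
surface: pnegidzatl

cell CLASS=ma, VEL=ma, RANK=mi:
underlying: p-negit-za-uv
1. f -> v, k -> g, p -> b, t -> d / _ Z: fires at position(s) 6: pnegidzauv
2. d -> t, v -> f / _ #: fires at position(s) 10: pnegidzauf
surface: pnegidzauf

cell CLASS=ra, VEL=ma, RANK=mi:
underlying: p-negit-so-uv
1. f -> v, k -> g, p -> b, t -> d / _ Z: no change
2. d -> t, v -> f / _ #: fires at position(s) 10: pnegitsouf
surface: pnegitsouf

cell CLASS=ma, VEL=ki, RANK=gu:
underlying: nu-negit-za-tup
1. f -> v, k -> g, p -> b, t -> d / _ Z: fires at position(s) 7: nunegidzatup
2. d -> t, v -> f / _ #: no change
surface: nunegidzatup


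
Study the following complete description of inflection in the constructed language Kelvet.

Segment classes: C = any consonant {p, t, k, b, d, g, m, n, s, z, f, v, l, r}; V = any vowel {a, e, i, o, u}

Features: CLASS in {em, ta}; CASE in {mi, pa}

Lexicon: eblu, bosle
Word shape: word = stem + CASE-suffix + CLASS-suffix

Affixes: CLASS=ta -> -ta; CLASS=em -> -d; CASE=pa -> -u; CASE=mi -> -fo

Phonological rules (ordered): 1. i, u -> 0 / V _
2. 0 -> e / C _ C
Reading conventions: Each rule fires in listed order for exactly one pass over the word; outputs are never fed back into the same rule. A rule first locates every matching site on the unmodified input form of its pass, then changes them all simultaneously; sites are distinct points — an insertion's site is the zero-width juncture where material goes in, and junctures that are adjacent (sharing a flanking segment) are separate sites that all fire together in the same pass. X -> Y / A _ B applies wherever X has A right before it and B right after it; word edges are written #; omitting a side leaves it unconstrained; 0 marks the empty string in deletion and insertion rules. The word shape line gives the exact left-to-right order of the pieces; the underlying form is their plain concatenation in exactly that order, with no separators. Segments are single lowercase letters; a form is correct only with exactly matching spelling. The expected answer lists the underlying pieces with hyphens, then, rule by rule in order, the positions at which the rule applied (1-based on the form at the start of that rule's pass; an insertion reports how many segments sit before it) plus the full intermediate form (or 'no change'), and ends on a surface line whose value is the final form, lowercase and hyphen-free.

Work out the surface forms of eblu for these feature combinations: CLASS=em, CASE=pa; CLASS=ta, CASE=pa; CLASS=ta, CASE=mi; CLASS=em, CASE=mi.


cell CLASS=em, CASE=pa:
underlying: eblu-u-d
1. i, u -> 0 / V _: fires at position(s) 5: eblud
2. 0 -> e / C _ C: inserts after position(s) 2: ebelud
surface: ebelud

cell CLASS=ta, CASE=pa:
underlying: eblu-u-ta
1. i, u -> 0 / V _: fires at position(s) 5: ebluta
2. 0 -> e / C _ C: inserts after position(s) 2: ebeluta
surface: ebeluta

cell CLASS=ta, CASE=mi:
underlying: eblu-fo-ta
1. i, u -> 0 / V _: no change
2. 0 -> e / C _ C: inserts after position(s) 2: ebelufota
surface: ebelufota

cell CLASS=em, CASE=mi:
underlying: eblu-fo-d
1. i, u -> 0 / V _: no change
2. 0 -> e / C _ C: inserts after position(s) 2: ebelufod
surface: ebelufod


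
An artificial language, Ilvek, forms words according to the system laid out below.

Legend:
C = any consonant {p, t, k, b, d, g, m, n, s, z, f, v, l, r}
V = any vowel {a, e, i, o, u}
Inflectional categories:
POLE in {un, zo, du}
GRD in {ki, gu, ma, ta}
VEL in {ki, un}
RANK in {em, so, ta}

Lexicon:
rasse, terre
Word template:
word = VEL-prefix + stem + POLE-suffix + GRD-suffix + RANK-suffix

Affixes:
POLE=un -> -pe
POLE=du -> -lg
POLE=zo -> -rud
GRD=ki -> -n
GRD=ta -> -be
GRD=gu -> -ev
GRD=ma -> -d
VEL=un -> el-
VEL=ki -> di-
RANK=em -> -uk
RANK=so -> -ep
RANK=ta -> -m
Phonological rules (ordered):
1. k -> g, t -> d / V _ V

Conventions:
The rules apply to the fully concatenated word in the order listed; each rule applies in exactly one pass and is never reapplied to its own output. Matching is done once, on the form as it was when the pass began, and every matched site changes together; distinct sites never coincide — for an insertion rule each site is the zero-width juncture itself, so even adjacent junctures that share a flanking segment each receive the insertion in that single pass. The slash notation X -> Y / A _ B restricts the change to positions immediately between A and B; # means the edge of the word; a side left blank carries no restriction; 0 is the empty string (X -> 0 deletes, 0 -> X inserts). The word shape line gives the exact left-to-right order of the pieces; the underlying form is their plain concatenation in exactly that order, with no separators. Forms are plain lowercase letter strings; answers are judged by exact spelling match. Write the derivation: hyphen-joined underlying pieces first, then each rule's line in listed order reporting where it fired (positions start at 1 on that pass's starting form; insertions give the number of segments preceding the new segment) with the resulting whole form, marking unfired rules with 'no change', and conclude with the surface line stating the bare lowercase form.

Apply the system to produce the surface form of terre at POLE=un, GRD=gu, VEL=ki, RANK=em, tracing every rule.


underlying: di-terre-pe-ev-uk
1. k -> g, t -> d / V _ V: fires at position(s) 3: diderrepeevuk
surface: diderrepeevuk


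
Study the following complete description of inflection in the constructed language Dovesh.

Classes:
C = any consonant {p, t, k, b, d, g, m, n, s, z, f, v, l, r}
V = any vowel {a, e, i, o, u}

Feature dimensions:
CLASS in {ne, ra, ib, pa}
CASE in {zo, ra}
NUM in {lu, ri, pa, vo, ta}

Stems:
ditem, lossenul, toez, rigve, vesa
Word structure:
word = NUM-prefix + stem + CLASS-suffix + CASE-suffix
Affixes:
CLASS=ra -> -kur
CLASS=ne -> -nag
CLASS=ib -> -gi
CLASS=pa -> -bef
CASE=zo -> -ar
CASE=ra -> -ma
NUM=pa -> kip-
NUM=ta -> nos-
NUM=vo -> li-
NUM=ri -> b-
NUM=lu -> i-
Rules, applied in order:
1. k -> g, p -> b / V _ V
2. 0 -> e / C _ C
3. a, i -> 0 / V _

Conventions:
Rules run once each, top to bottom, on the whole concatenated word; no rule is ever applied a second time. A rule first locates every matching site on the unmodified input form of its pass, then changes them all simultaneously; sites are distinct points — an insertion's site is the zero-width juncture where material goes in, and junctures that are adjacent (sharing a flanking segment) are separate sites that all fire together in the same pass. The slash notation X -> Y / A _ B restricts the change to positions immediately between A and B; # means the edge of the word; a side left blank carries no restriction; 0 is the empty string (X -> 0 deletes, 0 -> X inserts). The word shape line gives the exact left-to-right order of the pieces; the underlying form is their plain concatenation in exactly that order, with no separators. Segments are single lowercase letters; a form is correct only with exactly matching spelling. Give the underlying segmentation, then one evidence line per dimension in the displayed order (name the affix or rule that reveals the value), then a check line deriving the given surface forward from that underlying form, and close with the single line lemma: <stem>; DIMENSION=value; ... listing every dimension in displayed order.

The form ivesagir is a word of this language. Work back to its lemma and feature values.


underlying: i-vesa-gi-ar
CLASS=ib - signalled by the affix -gi
CASE=zo - signalled by the affix -ar
NUM=lu - signalled by the affix i-
check: ivesagiar -> ivesagiar -> ivesagiar -> ivesagir
lemma: vesa; CLASS=ib; CASE=zo; NUM=lu


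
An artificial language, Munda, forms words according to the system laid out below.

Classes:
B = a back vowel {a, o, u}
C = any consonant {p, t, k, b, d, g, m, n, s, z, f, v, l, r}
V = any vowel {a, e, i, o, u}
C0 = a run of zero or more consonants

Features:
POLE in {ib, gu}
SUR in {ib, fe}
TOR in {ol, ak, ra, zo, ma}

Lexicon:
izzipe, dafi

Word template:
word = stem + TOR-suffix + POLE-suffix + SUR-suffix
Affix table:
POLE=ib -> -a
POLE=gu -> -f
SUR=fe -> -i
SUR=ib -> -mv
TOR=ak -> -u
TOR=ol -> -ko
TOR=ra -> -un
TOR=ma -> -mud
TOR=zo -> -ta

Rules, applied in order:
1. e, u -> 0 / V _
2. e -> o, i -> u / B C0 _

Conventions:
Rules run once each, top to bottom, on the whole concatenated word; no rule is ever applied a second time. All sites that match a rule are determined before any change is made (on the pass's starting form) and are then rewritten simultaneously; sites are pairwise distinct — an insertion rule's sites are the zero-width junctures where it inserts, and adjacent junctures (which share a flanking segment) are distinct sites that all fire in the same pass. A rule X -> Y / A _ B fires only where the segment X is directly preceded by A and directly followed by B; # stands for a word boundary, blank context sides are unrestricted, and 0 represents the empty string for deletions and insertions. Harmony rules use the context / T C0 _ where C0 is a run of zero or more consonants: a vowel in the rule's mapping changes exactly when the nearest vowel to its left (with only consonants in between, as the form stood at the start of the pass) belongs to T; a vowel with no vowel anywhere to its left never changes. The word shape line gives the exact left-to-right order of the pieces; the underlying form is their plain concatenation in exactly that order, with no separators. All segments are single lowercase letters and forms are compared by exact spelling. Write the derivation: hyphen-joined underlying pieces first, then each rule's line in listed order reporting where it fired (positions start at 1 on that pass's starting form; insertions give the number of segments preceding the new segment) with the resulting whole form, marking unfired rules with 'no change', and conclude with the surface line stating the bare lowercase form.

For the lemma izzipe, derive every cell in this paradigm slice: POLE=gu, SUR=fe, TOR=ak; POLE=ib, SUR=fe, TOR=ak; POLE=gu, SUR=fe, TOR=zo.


cell POLE=gu, SUR=fe, TOR=ak:
underlying: izzipe-u-f-i
1. e, u -> 0 / V _: fires at position(s) 7: izzipefi
2. e -> o, i -> u / B C0 _: no change
surface: izzipefi

cell POLE=ib, SUR=fe, TOR=ak:
underlying: izzipe-u-a-i
1. e, u -> 0 / V _: fires at position(s) 7: izzipeai
2. e -> o, i -> u / B C0 _: fires at position(s) 8: izzipeau
surface: izzipeau

cell POLE=gu, SUR=fe, TOR=zo:
underlying: izzipe-ta-f-i
1. e, u -> 0 / V _: no change
2. e -> o, i -> u / B C0 _: fires at position(s) 10: izzipetafu
surface: izzipetafu


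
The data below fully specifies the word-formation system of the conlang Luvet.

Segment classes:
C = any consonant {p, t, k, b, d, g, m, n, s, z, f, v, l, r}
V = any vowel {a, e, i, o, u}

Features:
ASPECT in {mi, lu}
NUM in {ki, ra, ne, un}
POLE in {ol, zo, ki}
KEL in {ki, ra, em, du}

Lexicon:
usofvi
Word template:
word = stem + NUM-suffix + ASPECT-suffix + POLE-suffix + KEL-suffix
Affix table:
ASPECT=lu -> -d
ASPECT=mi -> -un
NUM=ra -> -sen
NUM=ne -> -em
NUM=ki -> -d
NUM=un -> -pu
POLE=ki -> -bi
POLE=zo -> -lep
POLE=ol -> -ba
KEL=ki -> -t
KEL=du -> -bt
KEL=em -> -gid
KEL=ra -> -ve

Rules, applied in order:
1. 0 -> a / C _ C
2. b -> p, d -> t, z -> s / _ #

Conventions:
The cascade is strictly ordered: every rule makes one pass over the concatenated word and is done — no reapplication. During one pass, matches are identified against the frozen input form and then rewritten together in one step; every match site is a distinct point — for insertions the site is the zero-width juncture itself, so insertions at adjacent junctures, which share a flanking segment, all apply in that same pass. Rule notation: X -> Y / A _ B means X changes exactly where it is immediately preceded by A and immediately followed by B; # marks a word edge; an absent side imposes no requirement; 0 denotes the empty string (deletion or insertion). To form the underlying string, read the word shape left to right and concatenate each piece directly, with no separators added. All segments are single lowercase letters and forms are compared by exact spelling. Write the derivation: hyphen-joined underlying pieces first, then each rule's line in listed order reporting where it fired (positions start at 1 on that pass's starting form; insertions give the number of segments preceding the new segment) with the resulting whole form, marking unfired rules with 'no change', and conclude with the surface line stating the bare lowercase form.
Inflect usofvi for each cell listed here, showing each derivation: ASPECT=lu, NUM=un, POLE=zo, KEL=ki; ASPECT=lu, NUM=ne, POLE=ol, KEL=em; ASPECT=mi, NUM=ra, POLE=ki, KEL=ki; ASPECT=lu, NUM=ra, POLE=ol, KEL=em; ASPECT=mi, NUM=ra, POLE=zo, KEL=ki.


cell ASPECT=lu, NUM=un, POLE=zo, KEL=ki:
underlying: usofvi-pu-d-lep-t
1. 0 -> a / C _ C: inserts after position(s) 4, 9, 12: usofavipudalepat
2. b -> p, d -> t, z -> s / _ #: no change
surface: usofavipudalepat

cell ASPECT=lu, NUM=ne, POLE=ol, KEL=em:
underlying: usofvi-em-d-ba-gid
1. 0 -> a / C _ C: inserts after position(s) 4, 8, 9: usofaviemadabagid
2. b -> p, d -> t, z -> s / _ #: fires at position(s) 17: usofaviemadabagit
surface: usofaviemadabagit

cell ASPECT=mi, NUM=ra, POLE=ki, KEL=ki:
underlying: usofvi-sen-un-bi-t
1. 0 -> a / C _ C: inserts after position(s) 4, 11: usofavisenunabit
2. b -> p, d -> t, z -> s / _ #: no change
surface: usofavisenunabit

cell ASPECT=lu, NUM=ra, POLE=ol, KEL=em:
underlying: usofvi-sen-d-ba-gid
1. 0 -> a / C _ C: inserts after position(s) 4, 9, 10: usofavisenadabagid
2. b -> p, d -> t, z -> s / _ #: fires at position(s) 18: usofavisenadabagit
surface: usofavisenadabagit

cell ASPECT=mi, NUM=ra, POLE=zo, KEL=ki:
underlying: usofvi-sen-un-lep-t
1. 0 -> a / C _ C: inserts after position(s) 4, 11, 14: usofavisenunalepat
2. b -> p, d -> t, z -> s / _ #: no change
surface: usofavisenunalepat


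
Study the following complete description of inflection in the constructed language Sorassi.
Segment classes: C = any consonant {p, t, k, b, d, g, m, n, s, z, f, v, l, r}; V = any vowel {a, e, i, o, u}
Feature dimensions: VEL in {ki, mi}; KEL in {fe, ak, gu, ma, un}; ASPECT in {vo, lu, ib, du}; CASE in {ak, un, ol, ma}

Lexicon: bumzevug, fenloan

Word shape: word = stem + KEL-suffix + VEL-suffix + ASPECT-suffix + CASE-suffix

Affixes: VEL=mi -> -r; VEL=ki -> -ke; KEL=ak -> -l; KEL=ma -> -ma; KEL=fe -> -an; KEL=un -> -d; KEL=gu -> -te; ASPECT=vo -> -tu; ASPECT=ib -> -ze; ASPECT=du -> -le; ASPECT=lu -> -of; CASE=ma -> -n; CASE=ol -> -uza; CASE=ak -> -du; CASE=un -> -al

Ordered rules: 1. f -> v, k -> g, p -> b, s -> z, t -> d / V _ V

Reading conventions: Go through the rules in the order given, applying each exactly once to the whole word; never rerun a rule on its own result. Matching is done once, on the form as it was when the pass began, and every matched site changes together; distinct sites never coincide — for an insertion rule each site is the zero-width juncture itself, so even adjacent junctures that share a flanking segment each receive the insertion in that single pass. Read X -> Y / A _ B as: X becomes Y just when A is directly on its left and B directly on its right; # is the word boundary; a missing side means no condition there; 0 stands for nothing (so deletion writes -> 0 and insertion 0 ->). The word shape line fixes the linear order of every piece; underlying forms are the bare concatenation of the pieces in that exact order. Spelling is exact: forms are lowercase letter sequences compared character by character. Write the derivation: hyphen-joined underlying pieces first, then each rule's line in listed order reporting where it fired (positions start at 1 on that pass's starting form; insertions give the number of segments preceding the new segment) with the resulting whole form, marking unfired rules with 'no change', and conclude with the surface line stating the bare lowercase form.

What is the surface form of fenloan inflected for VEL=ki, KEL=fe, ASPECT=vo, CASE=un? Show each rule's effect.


underlying: fenloan-an-ke-tu-al
1. f -> v, k -> g, p -> b, s -> z, t -> d / V _ V: fires at position(s) 12: fenloanankedual
surface: fenloanankedual
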